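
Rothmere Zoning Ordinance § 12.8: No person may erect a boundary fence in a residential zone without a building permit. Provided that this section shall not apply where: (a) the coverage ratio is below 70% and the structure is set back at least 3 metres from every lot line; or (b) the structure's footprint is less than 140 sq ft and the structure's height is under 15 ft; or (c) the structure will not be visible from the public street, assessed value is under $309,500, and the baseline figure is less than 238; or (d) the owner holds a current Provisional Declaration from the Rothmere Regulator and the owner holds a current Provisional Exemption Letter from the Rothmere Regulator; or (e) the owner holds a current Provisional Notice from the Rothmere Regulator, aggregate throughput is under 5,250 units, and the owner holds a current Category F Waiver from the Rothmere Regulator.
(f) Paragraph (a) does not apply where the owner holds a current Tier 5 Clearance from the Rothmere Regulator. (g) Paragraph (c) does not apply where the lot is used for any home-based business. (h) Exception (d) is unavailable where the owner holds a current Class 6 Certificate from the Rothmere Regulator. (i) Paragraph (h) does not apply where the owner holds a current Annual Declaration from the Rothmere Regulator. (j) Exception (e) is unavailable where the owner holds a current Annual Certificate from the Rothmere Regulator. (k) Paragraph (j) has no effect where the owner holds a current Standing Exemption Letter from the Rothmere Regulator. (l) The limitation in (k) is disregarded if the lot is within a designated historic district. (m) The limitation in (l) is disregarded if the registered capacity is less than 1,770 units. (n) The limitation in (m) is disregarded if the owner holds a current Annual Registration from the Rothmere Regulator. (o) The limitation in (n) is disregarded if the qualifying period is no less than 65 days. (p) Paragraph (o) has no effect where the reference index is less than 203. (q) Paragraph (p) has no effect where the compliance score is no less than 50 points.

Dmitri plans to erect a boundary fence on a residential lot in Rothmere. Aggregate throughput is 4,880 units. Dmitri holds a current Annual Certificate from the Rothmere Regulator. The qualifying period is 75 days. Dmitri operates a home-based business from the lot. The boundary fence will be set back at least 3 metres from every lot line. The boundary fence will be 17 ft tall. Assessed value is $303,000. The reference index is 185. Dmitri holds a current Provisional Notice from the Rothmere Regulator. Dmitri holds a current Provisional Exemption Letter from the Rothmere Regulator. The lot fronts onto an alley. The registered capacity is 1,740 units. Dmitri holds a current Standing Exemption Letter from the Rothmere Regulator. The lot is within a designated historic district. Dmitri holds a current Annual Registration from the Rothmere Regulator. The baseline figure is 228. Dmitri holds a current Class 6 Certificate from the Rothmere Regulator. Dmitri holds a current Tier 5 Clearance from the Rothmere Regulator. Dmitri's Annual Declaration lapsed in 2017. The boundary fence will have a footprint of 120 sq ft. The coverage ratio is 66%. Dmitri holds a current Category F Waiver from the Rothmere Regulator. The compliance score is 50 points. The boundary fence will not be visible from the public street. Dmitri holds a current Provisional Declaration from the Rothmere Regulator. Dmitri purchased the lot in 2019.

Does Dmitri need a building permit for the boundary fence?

Exception (a): the coverage ratio is 66%, below the 70% limit; the setback is at least 3 m on every side — every condition holds. But: (f) operates against (a): a current Tier 5 Clearance is held. Exception (a) does not apply.
Exception (b) requires that the structure's height is under 15 ft; but the structure's height is 17 ft, not under 15 ft, so (b) is unavailable.
All of (c)'s requirements are met (the structure will not be visible from the street; assessed value is $303,000, under the $309,500 limit; the baseline figure is 228, less than the 238 limit). However, paragraph (g) must be considered: (g) operates against (c): a home-based business operates on the lot. (c) is therefore removed.
Exception (d): a current Provisional Declaration is held; a current Provisional Exemption Letter is held — every condition holds. But: (h) applies — a current Class 6 Certificate is held. (i), which would lift (h), is not triggered — there is no Annual Declaration in force. (d) is therefore removed.
Exception (e): a current Provisional Notice is held; aggregate throughput is 4,880 units, under the 5,250 units limit; a current Category F Waiver is held — every condition holds. As to paragraphs (j)–(q): (j) is triggered (a current Annual Certificate is held), but is set aside by (k): (k) is triggered — a current Standing Exemption Letter is held. (l) would limit (k) — the lot is in a historic district — but (m) sets (l) aside: (m) is engaged — the registered capacity is 1,740 units, less than the 1,770 units limit. (n) would limit (m) — a current Annual Registration is held — but (o) sets (n) aside: (o) applies — the qualifying period is 75 days, meeting the 65 days threshold. (p) is triggered (the reference index is 185, less than the 203 limit), but is displaced by (q): (q) operates against (p): the compliance score is 50 points, meeting the 50 points threshold. So (e) applies.

No — exception (e) applies; Dmitri does not need a building permit.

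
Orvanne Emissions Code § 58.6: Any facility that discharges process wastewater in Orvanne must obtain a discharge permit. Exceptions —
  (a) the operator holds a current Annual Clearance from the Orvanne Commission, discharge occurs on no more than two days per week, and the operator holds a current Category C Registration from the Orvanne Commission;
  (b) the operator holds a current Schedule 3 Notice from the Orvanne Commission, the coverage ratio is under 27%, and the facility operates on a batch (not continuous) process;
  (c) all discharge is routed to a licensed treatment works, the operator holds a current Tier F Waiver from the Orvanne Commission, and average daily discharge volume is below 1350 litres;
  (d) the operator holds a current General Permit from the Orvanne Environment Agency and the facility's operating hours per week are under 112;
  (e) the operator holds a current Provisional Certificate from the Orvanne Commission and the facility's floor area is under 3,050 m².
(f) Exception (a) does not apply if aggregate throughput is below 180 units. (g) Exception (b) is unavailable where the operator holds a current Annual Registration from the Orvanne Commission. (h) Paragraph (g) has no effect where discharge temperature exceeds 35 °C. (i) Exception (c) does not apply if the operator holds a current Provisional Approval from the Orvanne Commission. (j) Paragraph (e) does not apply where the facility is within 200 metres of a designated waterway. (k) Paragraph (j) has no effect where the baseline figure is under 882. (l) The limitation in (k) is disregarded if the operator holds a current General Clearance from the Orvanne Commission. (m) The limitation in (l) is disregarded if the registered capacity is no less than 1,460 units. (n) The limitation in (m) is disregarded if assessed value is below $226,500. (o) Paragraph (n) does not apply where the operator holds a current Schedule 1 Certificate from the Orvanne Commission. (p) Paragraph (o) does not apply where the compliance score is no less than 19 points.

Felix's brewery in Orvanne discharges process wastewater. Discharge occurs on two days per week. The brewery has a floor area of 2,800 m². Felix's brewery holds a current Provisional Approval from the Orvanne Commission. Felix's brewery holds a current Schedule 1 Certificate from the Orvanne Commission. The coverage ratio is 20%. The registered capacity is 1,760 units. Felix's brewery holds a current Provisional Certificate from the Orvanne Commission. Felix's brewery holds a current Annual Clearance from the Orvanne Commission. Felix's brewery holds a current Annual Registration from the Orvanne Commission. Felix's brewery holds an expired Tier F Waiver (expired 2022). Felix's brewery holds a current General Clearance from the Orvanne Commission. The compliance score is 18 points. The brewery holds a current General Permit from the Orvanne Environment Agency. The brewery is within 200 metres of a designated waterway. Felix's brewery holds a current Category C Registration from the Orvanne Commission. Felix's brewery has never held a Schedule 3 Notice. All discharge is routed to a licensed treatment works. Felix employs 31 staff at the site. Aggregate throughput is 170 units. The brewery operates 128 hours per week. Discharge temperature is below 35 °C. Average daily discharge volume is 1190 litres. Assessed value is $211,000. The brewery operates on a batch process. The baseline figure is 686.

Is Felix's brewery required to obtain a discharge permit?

All of (a)'s requirements are met (a current Annual Clearance is held; discharge occurs on no more than two days per week; a current Category C Registration is held). Turning to paragraph (f): (f) operates against (a): aggregate throughput is 170 units, below the 180 units limit. So (a) is unavailable.
Exception (b) fails — there is no Schedule 3 Notice in force.
Exception (c) does not apply: no current Tier F Waiver is held.
Exception (d) does not apply: the facility's operating hours per week are 128, not under 112.
All of (e)'s requirements are met (a current Provisional Certificate is held; the facility's floor area is 2,800 m², under the 3,050 m² limit). As to paragraphs (j)–(p): (j) operates (the brewery is within 200 m of a designated waterway), but is itself disapplied by (k): (k) is engaged — the baseline figure is 686, under the 882 limit. (l) would limit (k) — a current General Clearance is held — but (m) sets (l) aside: (m) operates against (l): the registered capacity is 1,760 units, meeting the 1,460 units threshold. (n) would limit (m) — assessed value is $211,000, below the $226,500 limit — but (o) sets (n) aside: (o) operates against (n): a current Schedule 1 Certificate is held. (p), which would lift (o), is not engaged — the compliance score is 18 points, short of 19 points. So (e) applies.

No — exception (e) applies; Felix's brewery is not required to obtain a discharge permit.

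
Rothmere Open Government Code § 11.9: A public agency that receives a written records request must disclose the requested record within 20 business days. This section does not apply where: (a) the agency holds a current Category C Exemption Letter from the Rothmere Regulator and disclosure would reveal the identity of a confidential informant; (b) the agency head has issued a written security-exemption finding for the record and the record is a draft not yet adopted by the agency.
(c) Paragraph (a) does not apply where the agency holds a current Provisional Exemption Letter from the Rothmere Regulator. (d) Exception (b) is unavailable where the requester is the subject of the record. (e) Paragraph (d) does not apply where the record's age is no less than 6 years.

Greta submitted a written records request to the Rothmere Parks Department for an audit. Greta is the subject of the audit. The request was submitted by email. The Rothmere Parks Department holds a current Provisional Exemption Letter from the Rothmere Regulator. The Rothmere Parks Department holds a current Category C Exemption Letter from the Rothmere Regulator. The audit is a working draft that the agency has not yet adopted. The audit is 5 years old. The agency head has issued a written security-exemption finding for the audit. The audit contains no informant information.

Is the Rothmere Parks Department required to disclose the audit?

Exception (a) does not apply: the audit contains no informant information.
Exception (b) is satisfied on its face — a written security-exemption finding has been issued; the audit is an unadopted draft. Turning to paragraphs (d)–(e): (d) operates against (b): Greta is the subject of the audit. (e) is not triggered (the record's age is 5 years, short of 6 years), so (d) stands. So (b) is unavailable.
None of the exceptions is available; § 11.9 applies in full.

Yes — the Rothmere Parks Department must disclose the audit.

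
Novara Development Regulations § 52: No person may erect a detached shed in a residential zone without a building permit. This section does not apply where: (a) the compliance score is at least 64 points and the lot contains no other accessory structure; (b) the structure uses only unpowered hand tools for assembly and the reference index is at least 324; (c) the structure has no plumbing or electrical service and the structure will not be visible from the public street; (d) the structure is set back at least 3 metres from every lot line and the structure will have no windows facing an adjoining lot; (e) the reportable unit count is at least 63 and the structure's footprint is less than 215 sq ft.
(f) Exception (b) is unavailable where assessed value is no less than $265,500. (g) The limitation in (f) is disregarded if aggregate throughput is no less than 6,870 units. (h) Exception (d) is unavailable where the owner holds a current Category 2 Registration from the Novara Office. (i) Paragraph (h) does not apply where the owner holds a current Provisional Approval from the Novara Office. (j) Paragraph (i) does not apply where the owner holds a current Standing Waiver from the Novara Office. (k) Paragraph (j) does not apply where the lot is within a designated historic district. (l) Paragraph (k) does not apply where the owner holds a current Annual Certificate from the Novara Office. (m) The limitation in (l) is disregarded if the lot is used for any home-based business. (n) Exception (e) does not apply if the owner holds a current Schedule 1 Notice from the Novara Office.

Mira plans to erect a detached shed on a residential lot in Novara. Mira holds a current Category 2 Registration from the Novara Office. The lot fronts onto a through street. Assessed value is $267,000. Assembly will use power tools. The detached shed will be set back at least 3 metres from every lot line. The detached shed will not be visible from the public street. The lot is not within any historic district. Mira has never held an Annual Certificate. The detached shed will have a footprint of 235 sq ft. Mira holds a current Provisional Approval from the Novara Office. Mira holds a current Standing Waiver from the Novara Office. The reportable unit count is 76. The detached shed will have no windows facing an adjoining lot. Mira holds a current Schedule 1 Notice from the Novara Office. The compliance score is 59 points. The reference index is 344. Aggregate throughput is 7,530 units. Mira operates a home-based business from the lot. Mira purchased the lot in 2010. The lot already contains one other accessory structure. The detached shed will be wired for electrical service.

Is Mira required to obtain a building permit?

Exception (a) fails — the compliance score is 59 points, short of 64 points.
Exception (b) fails — assembly uses power tools.
Exception (c) does not apply: electrical service is planned.
All of (d)'s requirements are met (the setback is at least 3 m on every side; no windows face an adjoining lot). However, paragraphs (h)–(m) must be considered: (h) operates against (d): a current Category 2 Registration is held. (i) is engaged (a current Provisional Approval is held), but is set aside by (j): (j) operates against (i): a current Standing Waiver is held. (k), which would lift (j), is inapplicable — the lot is not in a historic district. Exception (d) does not apply.
Exception (e) does not apply: the structure's footprint is 235 sq ft, not less than 215 sq ft.
Every exception is unavailable, so the rule governs.

Yes — Mira must obtain a building permit.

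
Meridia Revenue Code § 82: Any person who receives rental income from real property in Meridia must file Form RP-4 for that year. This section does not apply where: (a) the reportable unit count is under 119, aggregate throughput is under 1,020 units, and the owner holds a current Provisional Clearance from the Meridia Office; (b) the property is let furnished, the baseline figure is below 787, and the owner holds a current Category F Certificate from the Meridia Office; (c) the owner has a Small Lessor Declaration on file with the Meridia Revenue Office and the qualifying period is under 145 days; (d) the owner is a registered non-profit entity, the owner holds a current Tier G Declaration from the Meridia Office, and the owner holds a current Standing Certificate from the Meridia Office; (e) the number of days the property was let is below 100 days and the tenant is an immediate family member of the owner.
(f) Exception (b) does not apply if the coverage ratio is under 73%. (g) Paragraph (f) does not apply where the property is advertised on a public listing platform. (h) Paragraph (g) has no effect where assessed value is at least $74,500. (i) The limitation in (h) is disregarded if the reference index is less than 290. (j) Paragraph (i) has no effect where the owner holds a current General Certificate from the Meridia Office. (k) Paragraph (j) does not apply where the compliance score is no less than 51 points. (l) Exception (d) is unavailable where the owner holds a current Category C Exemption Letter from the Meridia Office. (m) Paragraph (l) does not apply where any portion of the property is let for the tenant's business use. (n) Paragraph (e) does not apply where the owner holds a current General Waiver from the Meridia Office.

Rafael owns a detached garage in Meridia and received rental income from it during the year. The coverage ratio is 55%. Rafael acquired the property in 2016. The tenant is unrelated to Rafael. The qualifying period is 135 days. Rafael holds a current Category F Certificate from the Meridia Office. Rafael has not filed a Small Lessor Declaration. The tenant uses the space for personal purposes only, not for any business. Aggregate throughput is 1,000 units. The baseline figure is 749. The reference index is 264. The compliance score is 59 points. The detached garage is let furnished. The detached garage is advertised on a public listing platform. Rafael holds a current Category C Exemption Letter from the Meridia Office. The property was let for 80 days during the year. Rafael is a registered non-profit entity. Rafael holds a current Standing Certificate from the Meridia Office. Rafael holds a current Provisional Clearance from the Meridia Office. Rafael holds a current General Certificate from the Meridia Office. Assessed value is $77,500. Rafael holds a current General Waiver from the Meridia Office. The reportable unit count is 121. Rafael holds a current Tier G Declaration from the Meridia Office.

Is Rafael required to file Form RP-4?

Exception (a) does not apply: the reportable unit count is 121, not under 119.
All of (b)'s requirements are met (the property is let furnished; the baseline figure is 749, below the 787 limit; a current Category F Certificate is held). Under paragraphs (f)–(k): (f) would limit (b) — the coverage ratio is 55%, under the 73% limit — but (g) sets (f) aside: (g) operates against (f): the property is publicly advertised. (h) would limit (g) — assessed value is $77,500, meeting the $74,500 threshold — but (i) sets (h) aside: (i) is engaged — the reference index is 264, less than the 290 limit. (j) is triggered (a current General Certificate is held), but is itself disapplied by (k): (k) is engaged — the compliance score is 59 points, meeting the 51 points threshold. So (b) applies.
Exception (c) does not apply: no Small Lessor Declaration is on file.
Exception (d) is satisfied on its face — Rafael is a registered non-profit; a current Tier G Declaration is held; a current Standing Certificate is held. Turning to paragraphs (l)–(m): (l) operates against (d): a current Category C Exemption Letter is held. (m) is not triggered (the space is used for personal purposes only), so (l) stands. So (d) is unavailable.
Exception (e) requires that the tenant is an immediate family member of the owner; but the tenant is unrelated to the owner, so (e) is unavailable.

No — exception (b) applies; Rafael is not required to file Form RP-4.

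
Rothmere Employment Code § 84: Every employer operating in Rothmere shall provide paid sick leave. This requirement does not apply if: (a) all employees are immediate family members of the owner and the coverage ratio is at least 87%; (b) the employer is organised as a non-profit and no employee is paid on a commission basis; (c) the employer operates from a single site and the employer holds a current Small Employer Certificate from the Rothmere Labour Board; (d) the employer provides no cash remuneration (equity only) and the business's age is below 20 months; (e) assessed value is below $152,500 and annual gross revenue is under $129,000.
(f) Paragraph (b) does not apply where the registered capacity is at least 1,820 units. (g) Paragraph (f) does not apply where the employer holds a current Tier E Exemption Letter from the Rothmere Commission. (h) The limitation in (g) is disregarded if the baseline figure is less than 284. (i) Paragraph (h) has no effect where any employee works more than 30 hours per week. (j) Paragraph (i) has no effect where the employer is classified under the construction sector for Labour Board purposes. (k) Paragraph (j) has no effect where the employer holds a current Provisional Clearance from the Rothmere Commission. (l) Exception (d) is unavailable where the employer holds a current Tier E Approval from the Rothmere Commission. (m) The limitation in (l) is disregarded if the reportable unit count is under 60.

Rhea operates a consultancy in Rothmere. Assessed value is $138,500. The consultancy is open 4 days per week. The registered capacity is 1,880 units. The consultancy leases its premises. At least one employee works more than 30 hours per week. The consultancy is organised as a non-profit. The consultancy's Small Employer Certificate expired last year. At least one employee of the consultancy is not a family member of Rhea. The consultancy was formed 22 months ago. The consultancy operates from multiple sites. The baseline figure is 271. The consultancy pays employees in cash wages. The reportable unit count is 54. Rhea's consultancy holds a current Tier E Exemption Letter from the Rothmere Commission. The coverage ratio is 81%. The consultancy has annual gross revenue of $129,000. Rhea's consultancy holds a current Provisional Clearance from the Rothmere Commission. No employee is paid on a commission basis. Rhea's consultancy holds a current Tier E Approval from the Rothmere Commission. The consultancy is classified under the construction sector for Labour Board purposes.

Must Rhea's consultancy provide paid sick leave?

No — exception (b) applies; Rhea's consultancy is not required to provide paid sick leave.

Exception (a) fails — at least one employee is not a family member.
Exception (b)'s conditions are all satisfied: the employer is a non-profit; no employee is paid on commission. Applying paragraphs (f)–(k): (f) applies (the registered capacity is 1,880 units, meeting the 1,820 units threshold), but is set aside by (g): (g) operates against (f): a current Tier E Exemption Letter is held. (h) would limit (g) — the baseline figure is 271, less than the 284 limit — but (i) sets (h) aside: (i) operates against (h): at least one employee exceeds 30 hours/week. (j) would limit (i) — the consultancy is classified under the construction sector — but (k) sets (j) aside: (k) is engaged — a current Provisional Clearance is held. Exception (b) stands.
Exception (c) does not apply: the employer operates from multiple sites.
Exception (d) requires that the employer provides no cash remuneration (equity only); but employees are paid cash wages, so (d) is unavailable.
Exception (e) does not apply: annual gross revenue is $129,000, not under $129,000.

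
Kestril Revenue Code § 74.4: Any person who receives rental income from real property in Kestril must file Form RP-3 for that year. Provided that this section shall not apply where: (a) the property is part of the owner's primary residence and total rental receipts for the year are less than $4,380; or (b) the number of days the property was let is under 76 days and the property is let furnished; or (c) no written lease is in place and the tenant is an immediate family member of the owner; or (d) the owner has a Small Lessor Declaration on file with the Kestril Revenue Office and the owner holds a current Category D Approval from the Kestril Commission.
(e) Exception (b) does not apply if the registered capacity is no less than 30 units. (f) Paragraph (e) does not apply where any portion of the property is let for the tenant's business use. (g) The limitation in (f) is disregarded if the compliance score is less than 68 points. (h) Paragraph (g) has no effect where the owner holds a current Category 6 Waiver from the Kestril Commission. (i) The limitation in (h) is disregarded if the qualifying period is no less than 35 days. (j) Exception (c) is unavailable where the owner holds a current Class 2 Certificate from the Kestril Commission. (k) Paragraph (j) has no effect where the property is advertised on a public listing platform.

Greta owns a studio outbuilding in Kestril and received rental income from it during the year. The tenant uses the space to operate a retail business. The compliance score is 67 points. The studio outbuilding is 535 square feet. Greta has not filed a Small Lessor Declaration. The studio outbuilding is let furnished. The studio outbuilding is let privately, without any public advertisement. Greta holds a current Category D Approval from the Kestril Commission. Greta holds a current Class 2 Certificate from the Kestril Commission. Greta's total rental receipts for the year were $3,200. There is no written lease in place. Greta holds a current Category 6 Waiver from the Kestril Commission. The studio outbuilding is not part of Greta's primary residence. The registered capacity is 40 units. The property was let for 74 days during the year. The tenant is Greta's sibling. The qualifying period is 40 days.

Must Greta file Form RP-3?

Exception (a) fails — the studio outbuilding is not part of the primary residence.
All of (b)'s requirements are met (the number of days the property was let is 74 days, under the 76 days limit; the property is let furnished). But: (e) operates — the registered capacity is 40 units, meeting the 30 units threshold. (f) is triggered (the space is let for business use), but is set aside by (g): (g) operates — the compliance score is 67 points, less than the 68 points limit. (h) would limit (g) — a current Category 6 Waiver is held — but (i) sets (h) aside: (i) operates against (h): the qualifying period is 40 days, meeting the 35 days threshold. (b) is therefore removed.
Exception (c) is satisfied on its face — there is no written lease; the tenant is an immediate family member. Turning to paragraphs (j)–(k): (j) operates against (c): a current Class 2 Certificate is held. (k), which would lift (j), is not engaged — the property is let privately without advertisement. Exception (c) does not apply.
Exception (d) fails — no Small Lessor Declaration is on file.
No exception applies. The general rule governs.

Yes — Greta must file Form RP-3.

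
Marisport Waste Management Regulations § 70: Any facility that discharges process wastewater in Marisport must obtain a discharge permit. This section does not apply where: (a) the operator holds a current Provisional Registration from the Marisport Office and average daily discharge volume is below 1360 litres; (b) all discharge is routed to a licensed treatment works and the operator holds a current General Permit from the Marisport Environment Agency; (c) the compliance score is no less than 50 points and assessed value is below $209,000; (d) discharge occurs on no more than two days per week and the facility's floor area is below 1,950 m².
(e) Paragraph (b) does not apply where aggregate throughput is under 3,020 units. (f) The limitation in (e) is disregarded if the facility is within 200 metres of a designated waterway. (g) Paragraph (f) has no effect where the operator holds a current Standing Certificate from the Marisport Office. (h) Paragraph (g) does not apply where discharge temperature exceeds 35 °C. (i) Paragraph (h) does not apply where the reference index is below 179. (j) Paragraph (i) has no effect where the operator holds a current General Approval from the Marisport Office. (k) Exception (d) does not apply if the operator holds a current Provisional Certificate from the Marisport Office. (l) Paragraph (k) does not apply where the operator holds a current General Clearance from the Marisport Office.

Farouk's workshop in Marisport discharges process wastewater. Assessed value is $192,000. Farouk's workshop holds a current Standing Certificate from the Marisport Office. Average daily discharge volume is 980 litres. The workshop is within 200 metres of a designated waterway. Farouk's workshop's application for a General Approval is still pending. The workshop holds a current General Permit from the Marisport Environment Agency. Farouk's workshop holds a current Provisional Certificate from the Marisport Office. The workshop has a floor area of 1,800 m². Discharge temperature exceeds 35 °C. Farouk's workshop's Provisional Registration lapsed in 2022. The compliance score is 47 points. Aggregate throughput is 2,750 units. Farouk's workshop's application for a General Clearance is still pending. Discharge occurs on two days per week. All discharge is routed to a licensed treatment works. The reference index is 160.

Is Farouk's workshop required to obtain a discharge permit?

Exception (a) fails — there is no Provisional Registration in force.
Exception (b) is satisfied on its face — discharge is routed to a licensed treatment works; a current General Permit is held. But: (e) operates against (b): aggregate throughput is 2,750 units, under the 3,020 units limit. (f) would limit (e) — the workshop is within 200 m of a designated waterway — but (g) sets (f) aside: (g) operates — a current Standing Certificate is held. (h) would limit (g) — discharge temperature exceeds 35 °C — but (i) sets (h) aside: (i) is engaged — the reference index is 160, below the 179 limit. (j) does not operate here (no current General Approval is held), so (i) stands. (b) is therefore removed.
Exception (c) fails — the compliance score is 47 points, short of 50 points.
Exception (d)'s conditions are all satisfied: discharge occurs on no more than two days per week; the facility's floor area is 1,800 m², below the 1,950 m² limit. But: (k) operates against (d): a current Provisional Certificate is held. (l) is not triggered (there is no General Clearance in force), so (k) stands. (d) is therefore removed.
No exception displaces § 70.

Yes — Farouk's workshop must obtain a discharge permit.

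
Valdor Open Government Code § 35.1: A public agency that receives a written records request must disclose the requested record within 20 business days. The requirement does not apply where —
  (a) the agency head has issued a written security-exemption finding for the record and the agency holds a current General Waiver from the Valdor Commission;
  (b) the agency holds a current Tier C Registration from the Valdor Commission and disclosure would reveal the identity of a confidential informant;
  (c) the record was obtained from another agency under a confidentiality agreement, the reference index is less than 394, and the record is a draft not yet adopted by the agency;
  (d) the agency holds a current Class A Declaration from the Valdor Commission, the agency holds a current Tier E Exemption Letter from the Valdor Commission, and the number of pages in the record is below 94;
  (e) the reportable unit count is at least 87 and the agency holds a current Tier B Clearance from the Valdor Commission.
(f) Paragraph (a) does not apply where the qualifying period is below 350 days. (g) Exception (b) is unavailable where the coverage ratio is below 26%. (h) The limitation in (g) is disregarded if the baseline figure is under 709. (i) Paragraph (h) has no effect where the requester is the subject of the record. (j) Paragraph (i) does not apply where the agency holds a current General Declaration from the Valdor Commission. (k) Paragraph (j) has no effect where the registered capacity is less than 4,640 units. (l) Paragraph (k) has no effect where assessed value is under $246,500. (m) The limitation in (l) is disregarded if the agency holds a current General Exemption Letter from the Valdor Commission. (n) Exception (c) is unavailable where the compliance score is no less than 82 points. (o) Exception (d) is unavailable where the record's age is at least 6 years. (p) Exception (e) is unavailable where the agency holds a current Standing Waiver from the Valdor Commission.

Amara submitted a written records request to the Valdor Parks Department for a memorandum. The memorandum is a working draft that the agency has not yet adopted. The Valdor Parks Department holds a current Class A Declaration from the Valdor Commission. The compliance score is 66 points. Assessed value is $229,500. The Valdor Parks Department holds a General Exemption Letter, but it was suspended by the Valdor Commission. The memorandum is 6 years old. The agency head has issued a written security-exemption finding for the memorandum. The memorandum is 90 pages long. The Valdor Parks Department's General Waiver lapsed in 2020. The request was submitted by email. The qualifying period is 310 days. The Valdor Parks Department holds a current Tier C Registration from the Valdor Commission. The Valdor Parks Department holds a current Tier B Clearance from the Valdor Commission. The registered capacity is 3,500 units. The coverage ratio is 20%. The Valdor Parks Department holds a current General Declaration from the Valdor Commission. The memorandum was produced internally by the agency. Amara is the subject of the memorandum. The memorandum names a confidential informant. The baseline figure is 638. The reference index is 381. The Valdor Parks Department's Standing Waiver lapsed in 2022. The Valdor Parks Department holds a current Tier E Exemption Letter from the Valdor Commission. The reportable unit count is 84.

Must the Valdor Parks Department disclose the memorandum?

Exception (a) does not apply: there is no General Waiver in force.
Exception (b)'s conditions are all satisfied: a current Tier C Registration is held; the memorandum names a confidential informant. Under paragraphs (g)–(m): (g) would limit (b) — the coverage ratio is 20%, below the 26% limit — but (h) sets (g) aside: (h) applies — the baseline figure is 638, under the 709 limit. (i) would limit (h) — Amara is the subject of the memorandum — but (j) sets (i) aside: (j) is engaged — a current General Declaration is held. (k) is triggered (the registered capacity is 3,500 units, less than the 4,640 units limit), but is set aside by (l): (l) operates against (k): assessed value is $229,500, under the $246,500 limit. (m), which would lift (l), does not operate here — the General Exemption Letter is not current. So (b) applies.
Exception (c) requires that the record was obtained from another agency under a confidentiality agreement; but the memorandum was produced internally, so (c) is unavailable.
Exception (d) is satisfied on its face — a current Class A Declaration is held; a current Tier E Exemption Letter is held; the number of pages in the record is 90, below the 94 limit. Turning to paragraph (o): (o) operates against (d): the record's age is 6 years, meeting the 6 years threshold. So (d) is unavailable.
Exception (e) requires that the reportable unit count is at least 87; but the reportable unit count is 84, short of 87, so (e) is unavailable.

No — exception (b) applies; the Valdor Parks Department is not required to disclose the memorandum.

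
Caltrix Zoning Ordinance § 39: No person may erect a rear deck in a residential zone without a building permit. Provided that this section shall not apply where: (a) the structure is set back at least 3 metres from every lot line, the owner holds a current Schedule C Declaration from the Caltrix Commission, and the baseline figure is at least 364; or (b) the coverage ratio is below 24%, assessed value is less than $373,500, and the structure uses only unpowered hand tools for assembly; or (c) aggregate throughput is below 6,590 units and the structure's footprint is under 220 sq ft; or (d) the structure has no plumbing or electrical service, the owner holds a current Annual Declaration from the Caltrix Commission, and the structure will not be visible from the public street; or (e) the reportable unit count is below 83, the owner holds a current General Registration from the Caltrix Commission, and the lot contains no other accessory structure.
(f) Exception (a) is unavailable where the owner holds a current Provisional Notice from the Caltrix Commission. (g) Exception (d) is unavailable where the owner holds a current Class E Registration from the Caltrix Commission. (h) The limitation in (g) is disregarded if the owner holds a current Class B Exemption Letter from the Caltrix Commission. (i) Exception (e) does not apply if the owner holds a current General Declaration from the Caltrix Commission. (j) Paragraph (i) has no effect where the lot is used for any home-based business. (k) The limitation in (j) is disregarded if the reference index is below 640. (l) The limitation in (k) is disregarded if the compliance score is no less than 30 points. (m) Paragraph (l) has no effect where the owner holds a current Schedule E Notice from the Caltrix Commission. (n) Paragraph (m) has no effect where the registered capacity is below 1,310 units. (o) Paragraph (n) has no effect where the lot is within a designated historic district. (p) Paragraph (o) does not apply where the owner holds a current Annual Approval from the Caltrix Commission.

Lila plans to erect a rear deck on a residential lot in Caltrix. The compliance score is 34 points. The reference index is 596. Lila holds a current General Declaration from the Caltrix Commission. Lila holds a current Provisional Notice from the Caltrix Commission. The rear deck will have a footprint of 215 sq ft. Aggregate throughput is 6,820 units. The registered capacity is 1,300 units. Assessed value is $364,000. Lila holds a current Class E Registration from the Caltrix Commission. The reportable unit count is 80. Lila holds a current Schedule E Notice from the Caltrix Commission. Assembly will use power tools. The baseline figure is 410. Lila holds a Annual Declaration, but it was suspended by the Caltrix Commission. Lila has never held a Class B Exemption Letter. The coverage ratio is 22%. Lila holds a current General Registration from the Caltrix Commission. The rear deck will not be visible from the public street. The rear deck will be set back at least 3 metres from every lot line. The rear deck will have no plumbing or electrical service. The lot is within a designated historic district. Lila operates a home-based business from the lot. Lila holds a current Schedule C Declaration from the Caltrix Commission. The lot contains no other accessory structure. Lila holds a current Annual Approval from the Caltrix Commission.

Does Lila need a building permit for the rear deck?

Exception (a)'s conditions are all satisfied: the setback is at least 3 m on every side; a current Schedule C Declaration is held; the baseline figure is 410, meeting the 364 threshold. But applying paragraph (f): (f) is triggered — a current Provisional Notice is held. Exception (a) does not apply.
Exception (b) fails — assembly uses power tools.
Exception (c) fails — aggregate throughput is 6,820 units, not below 6,590 units.
Exception (d) requires that the owner holds a current Annual Declaration from the Caltrix Commission; but there is no Annual Declaration in force, so (d) is unavailable.
Exception (e)'s conditions are all satisfied: the reportable unit count is 80, below the 83 limit; a current General Registration is held; the lot has no other accessory structure. Considering the limiting provisions: (i) applies (a current General Declaration is held), but is displaced by (j): (j) operates — a home-based business operates on the lot. (k) would limit (j) — the reference index is 596, below the 640 limit — but (l) sets (k) aside: (l) operates against (k): the compliance score is 34 points, meeting the 30 points threshold. (m) is triggered (a current Schedule E Notice is held), but is overridden by (n): (n) operates against (m): the registered capacity is 1,300 units, below the 1,310 units limit. (o) is engaged (the lot is in a historic district), but is displaced by (p): (p) is engaged — a current Annual Approval is held. Exception (e) stands.

No — exception (e) applies; Lila does not need a building permit.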